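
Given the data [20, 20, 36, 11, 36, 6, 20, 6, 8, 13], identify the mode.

20

Step 1: Count the frequency of each value:
  6: appears 2 time(s)
  8: appears 1 time(s)
  11: appears 1 time(s)
  13: appears 1 time(s)
  20: appears 3 time(s)
  36: appears 2 time(s)
Step 2: The value 20 appears most frequently (3 times).
Step 3: Mode = 20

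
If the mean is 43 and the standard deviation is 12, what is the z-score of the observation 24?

-1.5833

Step 1: Recall the z-score formula: z = (x - mu) / sigma
Step 2: Substitute values: z = (24 - 43) / 12
Step 3: z = -19 / 12 = -1.5833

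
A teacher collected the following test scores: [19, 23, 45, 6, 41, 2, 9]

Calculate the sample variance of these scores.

285.5714

Step 1: Compute the mean: (19 + 23 + 45 + 6 + 41 + 2 + 9) / 7 = 20.7143
Step 2: Compute squared deviations from the mean:
  (19 - 20.7143)^2 = 2.9388
  (23 - 20.7143)^2 = 5.2245
  (45 - 20.7143)^2 = 589.7959
  (6 - 20.7143)^2 = 216.5102
  (41 - 20.7143)^2 = 411.5102
  (2 - 20.7143)^2 = 350.2245
  (9 - 20.7143)^2 = 137.2245
Step 3: Sum of squared deviations = 1713.4286
Step 4: Sample variance = 1713.4286 / 6 = 285.5714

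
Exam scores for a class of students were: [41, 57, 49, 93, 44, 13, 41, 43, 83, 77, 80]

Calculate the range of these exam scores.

80

Step 1: Identify the maximum value: max = 93
Step 2: Identify the minimum value: min = 13
Step 3: Range = max - min = 93 - 13 = 80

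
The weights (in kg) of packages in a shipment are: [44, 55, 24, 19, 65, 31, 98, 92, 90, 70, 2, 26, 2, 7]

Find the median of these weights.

37.5

Step 1: Sort the data in ascending order: [2, 2, 7, 19, 24, 26, 31, 44, 55, 65, 70, 90, 92, 98]
Step 2: The number of values is n = 14.
Step 3: Since n is even, the median is the average of positions 7 and 8:
  Median = (31 + 44) / 2 = 37.5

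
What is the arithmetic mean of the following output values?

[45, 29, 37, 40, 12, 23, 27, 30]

30.375

Step 1: Sum all values: 45 + 29 + 37 + 40 + 12 + 23 + 27 + 30 = 243
Step 2: Count the number of values: n = 8
Step 3: Mean = sum / n = 243 / 8 = 30.375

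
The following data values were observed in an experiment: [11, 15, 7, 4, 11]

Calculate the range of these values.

11

Step 1: Identify the maximum value: max = 15
Step 2: Identify the minimum value: min = 4
Step 3: Range = max - min = 15 - 4 = 11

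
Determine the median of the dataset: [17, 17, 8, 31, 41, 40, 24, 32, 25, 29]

27

Step 1: Sort the data in ascending order: [8, 17, 17, 24, 25, 29, 31, 32, 40, 41]
Step 2: The number of values is n = 10.
Step 3: Since n is even, the median is the average of positions 5 and 6:
  Median = (25 + 29) / 2 = 27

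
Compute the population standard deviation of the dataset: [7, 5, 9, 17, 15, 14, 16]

4.4217

Step 1: Compute the mean: 11.8571
Step 2: Sum of squared deviations from the mean: 136.8571
Step 3: Population variance = 136.8571 / 7 = 19.551
Step 4: Standard deviation = sqrt(19.551) = 4.4217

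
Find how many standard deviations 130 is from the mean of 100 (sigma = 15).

2

Step 1: Recall the z-score formula: z = (x - mu) / sigma
Step 2: Substitute values: z = (130 - 100) / 15
Step 3: z = 30 / 15 = 2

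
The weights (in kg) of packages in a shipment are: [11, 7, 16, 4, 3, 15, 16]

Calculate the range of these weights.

13

Step 1: Identify the maximum value: max = 16
Step 2: Identify the minimum value: min = 3
Step 3: Range = max - min = 16 - 3 = 13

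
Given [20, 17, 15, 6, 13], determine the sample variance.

27.7

Step 1: Compute the mean: (20 + 17 + 15 + 6 + 13) / 5 = 14.2
Step 2: Compute squared deviations from the mean:
  (20 - 14.2)^2 = 33.64
  (17 - 14.2)^2 = 7.84
  (15 - 14.2)^2 = 0.64
  (6 - 14.2)^2 = 67.24
  (13 - 14.2)^2 = 1.44
Step 3: Sum of squared deviations = 110.8
Step 4: Sample variance = 110.8 / 4 = 27.7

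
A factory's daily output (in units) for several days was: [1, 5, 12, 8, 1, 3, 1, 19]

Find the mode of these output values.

1

Step 1: Count the frequency of each value:
  1: appears 3 time(s)
  3: appears 1 time(s)
  5: appears 1 time(s)
  8: appears 1 time(s)
  12: appears 1 time(s)
  19: appears 1 time(s)
Step 2: The value 1 appears most frequently (3 times).
Step 3: Mode = 1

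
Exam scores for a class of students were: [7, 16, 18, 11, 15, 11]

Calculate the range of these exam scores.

11

Step 1: Identify the maximum value: max = 18
Step 2: Identify the minimum value: min = 7
Step 3: Range = max - min = 18 - 7 = 11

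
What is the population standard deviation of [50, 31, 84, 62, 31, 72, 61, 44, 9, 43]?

20.9191

Step 1: Compute the mean: 48.7
Step 2: Sum of squared deviations from the mean: 4376.1
Step 3: Population variance = 4376.1 / 10 = 437.61
Step 4: Standard deviation = sqrt(437.61) = 20.9191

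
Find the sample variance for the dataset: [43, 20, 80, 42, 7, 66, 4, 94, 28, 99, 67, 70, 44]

972.0769

Step 1: Compute the mean: (43 + 20 + 80 + 42 + 7 + 66 + 4 + 94 + 28 + 99 + 67 + 70 + 44) / 13 = 51.0769
Step 2: Compute squared deviations from the mean:
  (43 - 51.0769)^2 = 65.2367
  (20 - 51.0769)^2 = 965.7751
  (80 - 51.0769)^2 = 836.5444
  (42 - 51.0769)^2 = 82.3905
  (7 - 51.0769)^2 = 1942.7751
  (66 - 51.0769)^2 = 222.6982
  (4 - 51.0769)^2 = 2216.2367
  (94 - 51.0769)^2 = 1842.3905
  (28 - 51.0769)^2 = 532.5444
  (99 - 51.0769)^2 = 2296.6213
  (67 - 51.0769)^2 = 253.5444
  (70 - 51.0769)^2 = 358.0828
  (44 - 51.0769)^2 = 50.0828
Step 3: Sum of squared deviations = 11664.9231
Step 4: Sample variance = 11664.9231 / 12 = 972.0769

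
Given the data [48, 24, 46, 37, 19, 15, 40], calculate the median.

37

Step 1: Sort the data in ascending order: [15, 19, 24, 37, 40, 46, 48]
Step 2: The number of values is n = 7.
Step 3: Since n is odd, the median is the middle value at position 4: 37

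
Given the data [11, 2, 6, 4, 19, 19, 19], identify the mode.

19

Step 1: Count the frequency of each value:
  2: appears 1 time(s)
  4: appears 1 time(s)
  6: appears 1 time(s)
  11: appears 1 time(s)
  19: appears 3 time(s)
Step 2: The value 19 appears most frequently (3 times).
Step 3: Mode = 19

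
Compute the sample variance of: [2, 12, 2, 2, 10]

24.8

Step 1: Compute the mean: (2 + 12 + 2 + 2 + 10) / 5 = 5.6
Step 2: Compute squared deviations from the mean:
  (2 - 5.6)^2 = 12.96
  (12 - 5.6)^2 = 40.96
  (2 - 5.6)^2 = 12.96
  (2 - 5.6)^2 = 12.96
  (10 - 5.6)^2 = 19.36
Step 3: Sum of squared deviations = 99.2
Step 4: Sample variance = 99.2 / 4 = 24.8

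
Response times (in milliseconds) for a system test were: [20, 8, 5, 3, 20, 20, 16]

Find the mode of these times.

20

Step 1: Count the frequency of each value:
  3: appears 1 time(s)
  5: appears 1 time(s)
  8: appears 1 time(s)
  16: appears 1 time(s)
  20: appears 3 time(s)
Step 2: The value 20 appears most frequently (3 times).
Step 3: Mode = 20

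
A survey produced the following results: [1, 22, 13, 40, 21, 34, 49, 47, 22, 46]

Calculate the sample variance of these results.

262.0556

Step 1: Compute the mean: (1 + 22 + 13 + 40 + 21 + 34 + 49 + 47 + 22 + 46) / 10 = 29.5
Step 2: Compute squared deviations from the mean:
  (1 - 29.5)^2 = 812.25
  (22 - 29.5)^2 = 56.25
  (13 - 29.5)^2 = 272.25
  (40 - 29.5)^2 = 110.25
  (21 - 29.5)^2 = 72.25
  (34 - 29.5)^2 = 20.25
  (49 - 29.5)^2 = 380.25
  (47 - 29.5)^2 = 306.25
  (22 - 29.5)^2 = 56.25
  (46 - 29.5)^2 = 272.25
Step 3: Sum of squared deviations = 2358.5
Step 4: Sample variance = 2358.5 / 9 = 262.0556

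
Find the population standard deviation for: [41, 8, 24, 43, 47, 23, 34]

12.8158

Step 1: Compute the mean: 31.4286
Step 2: Sum of squared deviations from the mean: 1149.7143
Step 3: Population variance = 1149.7143 / 7 = 164.2449
Step 4: Standard deviation = sqrt(164.2449) = 12.8158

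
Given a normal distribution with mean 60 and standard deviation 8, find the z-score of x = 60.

0

Step 1: Recall the z-score formula: z = (x - mu) / sigma
Step 2: Substitute values: z = (60 - 60) / 8
Step 3: z = 0 / 8 = 0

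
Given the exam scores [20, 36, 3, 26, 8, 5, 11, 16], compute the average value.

15.625

Step 1: Sum all values: 20 + 36 + 3 + 26 + 8 + 5 + 11 + 16 = 125
Step 2: Count the number of values: n = 8
Step 3: Mean = sum / n = 125 / 8 = 15.625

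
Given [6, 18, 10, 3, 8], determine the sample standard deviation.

5.6569

Step 1: Compute the mean: 9
Step 2: Sum of squared deviations from the mean: 128
Step 3: Sample variance = 128 / 4 = 32
Step 4: Standard deviation = sqrt(32) = 5.6569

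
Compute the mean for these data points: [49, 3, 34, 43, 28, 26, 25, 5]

26.625

Step 1: Sum all values: 49 + 3 + 34 + 43 + 28 + 26 + 25 + 5 = 213
Step 2: Count the number of values: n = 8
Step 3: Mean = sum / n = 213 / 8 = 26.625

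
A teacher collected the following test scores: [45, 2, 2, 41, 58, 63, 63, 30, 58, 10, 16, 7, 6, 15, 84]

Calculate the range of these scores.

82

Step 1: Identify the maximum value: max = 84
Step 2: Identify the minimum value: min = 2
Step 3: Range = max - min = 84 - 2 = 82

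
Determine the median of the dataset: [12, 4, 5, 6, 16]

6

Step 1: Sort the data in ascending order: [4, 5, 6, 12, 16]
Step 2: The number of values is n = 5.
Step 3: Since n is odd, the median is the middle value at position 3: 6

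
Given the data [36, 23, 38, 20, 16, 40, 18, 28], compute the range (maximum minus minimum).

24

Step 1: Identify the maximum value: max = 40
Step 2: Identify the minimum value: min = 16
Step 3: Range = max - min = 40 - 16 = 24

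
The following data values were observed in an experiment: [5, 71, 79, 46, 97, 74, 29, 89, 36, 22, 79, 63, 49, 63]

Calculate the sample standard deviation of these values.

27.014

Step 1: Compute the mean: 57.2857
Step 2: Sum of squared deviations from the mean: 9486.8571
Step 3: Sample variance = 9486.8571 / 13 = 729.7582
Step 4: Standard deviation = sqrt(729.7582) = 27.014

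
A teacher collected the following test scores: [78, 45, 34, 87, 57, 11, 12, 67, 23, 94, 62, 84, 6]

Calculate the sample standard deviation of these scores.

31.1319

Step 1: Compute the mean: 50.7692
Step 2: Sum of squared deviations from the mean: 11630.3077
Step 3: Sample variance = 11630.3077 / 12 = 969.1923
Step 4: Standard deviation = sqrt(969.1923) = 31.1319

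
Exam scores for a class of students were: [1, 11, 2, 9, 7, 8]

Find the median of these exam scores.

7.5

Step 1: Sort the data in ascending order: [1, 2, 7, 8, 9, 11]
Step 2: The number of values is n = 6.
Step 3: Since n is even, the median is the average of positions 3 and 4:
  Median = (7 + 8) / 2 = 7.5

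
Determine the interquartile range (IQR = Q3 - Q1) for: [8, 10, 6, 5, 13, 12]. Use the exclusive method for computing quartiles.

6.5

Step 1: Sort the data: [5, 6, 8, 10, 12, 13]
Step 2: n = 6
Step 3: Using the exclusive quartile method:
  Q1 = 5.75
  Q2 (median) = 9
  Q3 = 12.25
  IQR = Q3 - Q1 = 12.25 - 5.75 = 6.5
Step 4: IQR = 6.5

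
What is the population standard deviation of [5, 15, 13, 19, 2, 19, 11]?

6.071

Step 1: Compute the mean: 12
Step 2: Sum of squared deviations from the mean: 258
Step 3: Population variance = 258 / 7 = 36.8571
Step 4: Standard deviation = sqrt(36.8571) = 6.071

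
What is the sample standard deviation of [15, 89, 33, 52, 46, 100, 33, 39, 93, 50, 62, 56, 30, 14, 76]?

27.0842

Step 1: Compute the mean: 52.5333
Step 2: Sum of squared deviations from the mean: 10269.7333
Step 3: Sample variance = 10269.7333 / 14 = 733.5524
Step 4: Standard deviation = sqrt(733.5524) = 27.0842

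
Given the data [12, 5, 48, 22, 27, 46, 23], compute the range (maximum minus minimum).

43

Step 1: Identify the maximum value: max = 48
Step 2: Identify the minimum value: min = 5
Step 3: Range = max - min = 48 - 5 = 43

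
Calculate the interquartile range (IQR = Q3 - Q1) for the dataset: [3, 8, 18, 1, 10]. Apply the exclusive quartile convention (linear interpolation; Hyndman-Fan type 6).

12

Step 1: Sort the data: [1, 3, 8, 10, 18]
Step 2: n = 5
Step 3: Using the exclusive quartile method:
  Q1 = 2
  Q2 (median) = 8
  Q3 = 14
  IQR = Q3 - Q1 = 14 - 2 = 12
Step 4: IQR = 12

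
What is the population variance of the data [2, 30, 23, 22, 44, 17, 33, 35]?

143.9375

Step 1: Compute the mean: (2 + 30 + 23 + 22 + 44 + 17 + 33 + 35) / 8 = 25.75
Step 2: Compute squared deviations from the mean:
  (2 - 25.75)^2 = 564.0625
  (30 - 25.75)^2 = 18.0625
  (23 - 25.75)^2 = 7.5625
  (22 - 25.75)^2 = 14.0625
  (44 - 25.75)^2 = 333.0625
  (17 - 25.75)^2 = 76.5625
  (33 - 25.75)^2 = 52.5625
  (35 - 25.75)^2 = 85.5625
Step 3: Sum of squared deviations = 1151.5
Step 4: Population variance = 1151.5 / 8 = 143.9375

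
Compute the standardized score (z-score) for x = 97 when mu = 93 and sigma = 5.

0.8

Step 1: Recall the z-score formula: z = (x - mu) / sigma
Step 2: Substitute values: z = (97 - 93) / 5
Step 3: z = 4 / 5 = 0.8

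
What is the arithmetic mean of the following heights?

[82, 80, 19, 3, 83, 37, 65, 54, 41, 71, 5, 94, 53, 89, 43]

54.6

Step 1: Sum all values: 82 + 80 + 19 + 3 + 83 + 37 + 65 + 54 + 41 + 71 + 5 + 94 + 53 + 89 + 43 = 819
Step 2: Count the number of values: n = 15
Step 3: Mean = sum / n = 819 / 15 = 54.6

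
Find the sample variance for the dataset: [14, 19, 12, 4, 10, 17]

28.6667

Step 1: Compute the mean: (14 + 19 + 12 + 4 + 10 + 17) / 6 = 12.6667
Step 2: Compute squared deviations from the mean:
  (14 - 12.6667)^2 = 1.7778
  (19 - 12.6667)^2 = 40.1111
  (12 - 12.6667)^2 = 0.4444
  (4 - 12.6667)^2 = 75.1111
  (10 - 12.6667)^2 = 7.1111
  (17 - 12.6667)^2 = 18.7778
Step 3: Sum of squared deviations = 143.3333
Step 4: Sample variance = 143.3333 / 5 = 28.6667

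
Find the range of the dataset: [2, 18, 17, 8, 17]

16

Step 1: Identify the maximum value: max = 18
Step 2: Identify the minimum value: min = 2
Step 3: Range = max - min = 18 - 2 = 16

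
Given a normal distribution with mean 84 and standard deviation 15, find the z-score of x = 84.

0

Step 1: Recall the z-score formula: z = (x - mu) / sigma
Step 2: Substitute values: z = (84 - 84) / 15
Step 3: z = 0 / 15 = 0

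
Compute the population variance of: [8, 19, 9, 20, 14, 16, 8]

22.8163

Step 1: Compute the mean: (8 + 19 + 9 + 20 + 14 + 16 + 8) / 7 = 13.4286
Step 2: Compute squared deviations from the mean:
  (8 - 13.4286)^2 = 29.4694
  (19 - 13.4286)^2 = 31.0408
  (9 - 13.4286)^2 = 19.6122
  (20 - 13.4286)^2 = 43.1837
  (14 - 13.4286)^2 = 0.3265
  (16 - 13.4286)^2 = 6.6122
  (8 - 13.4286)^2 = 29.4694
Step 3: Sum of squared deviations = 159.7143
Step 4: Population variance = 159.7143 / 7 = 22.8163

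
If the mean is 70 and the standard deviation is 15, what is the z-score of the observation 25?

-3

Step 1: Recall the z-score formula: z = (x - mu) / sigma
Step 2: Substitute values: z = (25 - 70) / 15
Step 3: z = -45 / 15 = -3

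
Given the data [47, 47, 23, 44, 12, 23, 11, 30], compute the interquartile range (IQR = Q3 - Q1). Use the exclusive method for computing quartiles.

31.5

Step 1: Sort the data: [11, 12, 23, 23, 30, 44, 47, 47]
Step 2: n = 8
Step 3: Using the exclusive quartile method:
  Q1 = 14.75
  Q2 (median) = 26.5
  Q3 = 46.25
  IQR = Q3 - Q1 = 46.25 - 14.75 = 31.5
Step 4: IQR = 31.5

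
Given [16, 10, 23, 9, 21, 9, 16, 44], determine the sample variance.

134.5714

Step 1: Compute the mean: (16 + 10 + 23 + 9 + 21 + 9 + 16 + 44) / 8 = 18.5
Step 2: Compute squared deviations from the mean:
  (16 - 18.5)^2 = 6.25
  (10 - 18.5)^2 = 72.25
  (23 - 18.5)^2 = 20.25
  (9 - 18.5)^2 = 90.25
  (21 - 18.5)^2 = 6.25
  (9 - 18.5)^2 = 90.25
  (16 - 18.5)^2 = 6.25
  (44 - 18.5)^2 = 650.25
Step 3: Sum of squared deviations = 942
Step 4: Sample variance = 942 / 7 = 134.5714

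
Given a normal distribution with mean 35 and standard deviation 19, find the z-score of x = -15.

-2.6316

Step 1: Recall the z-score formula: z = (x - mu) / sigma
Step 2: Substitute values: z = (-15 - 35) / 19
Step 3: z = -50 / 19 = -2.6316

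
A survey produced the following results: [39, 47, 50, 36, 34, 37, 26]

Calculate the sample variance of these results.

64.9524

Step 1: Compute the mean: (39 + 47 + 50 + 36 + 34 + 37 + 26) / 7 = 38.4286
Step 2: Compute squared deviations from the mean:
  (39 - 38.4286)^2 = 0.3265
  (47 - 38.4286)^2 = 73.4694
  (50 - 38.4286)^2 = 133.898
  (36 - 38.4286)^2 = 5.898
  (34 - 38.4286)^2 = 19.6122
  (37 - 38.4286)^2 = 2.0408
  (26 - 38.4286)^2 = 154.4694
Step 3: Sum of squared deviations = 389.7143
Step 4: Sample variance = 389.7143 / 6 = 64.9524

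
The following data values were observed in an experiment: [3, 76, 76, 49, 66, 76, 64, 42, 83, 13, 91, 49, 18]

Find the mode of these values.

76

Step 1: Count the frequency of each value:
  3: appears 1 time(s)
  13: appears 1 time(s)
  18: appears 1 time(s)
  42: appears 1 time(s)
  49: appears 2 time(s)
  64: appears 1 time(s)
  66: appears 1 time(s)
  76: appears 3 time(s)
  83: appears 1 time(s)
  91: appears 1 time(s)
Step 2: The value 76 appears most frequently (3 times).
Step 3: Mode = 76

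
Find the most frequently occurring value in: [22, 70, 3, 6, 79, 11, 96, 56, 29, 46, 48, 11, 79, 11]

11

Step 1: Count the frequency of each value:
  3: appears 1 time(s)
  6: appears 1 time(s)
  11: appears 3 time(s)
  22: appears 1 time(s)
  29: appears 1 time(s)
  46: appears 1 time(s)
  48: appears 1 time(s)
  56: appears 1 time(s)
  70: appears 1 time(s)
  79: appears 2 time(s)
  96: appears 1 time(s)
Step 2: The value 11 appears most frequently (3 times).
Step 3: Mode = 11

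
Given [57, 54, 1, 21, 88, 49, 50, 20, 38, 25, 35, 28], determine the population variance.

469.4722

Step 1: Compute the mean: (57 + 54 + 1 + 21 + 88 + 49 + 50 + 20 + 38 + 25 + 35 + 28) / 12 = 38.8333
Step 2: Compute squared deviations from the mean:
  (57 - 38.8333)^2 = 330.0278
  (54 - 38.8333)^2 = 230.0278
  (1 - 38.8333)^2 = 1431.3611
  (21 - 38.8333)^2 = 318.0278
  (88 - 38.8333)^2 = 2417.3611
  (49 - 38.8333)^2 = 103.3611
  (50 - 38.8333)^2 = 124.6944
  (20 - 38.8333)^2 = 354.6944
  (38 - 38.8333)^2 = 0.6944
  (25 - 38.8333)^2 = 191.3611
  (35 - 38.8333)^2 = 14.6944
  (28 - 38.8333)^2 = 117.3611
Step 3: Sum of squared deviations = 5633.6667
Step 4: Population variance = 5633.6667 / 12 = 469.4722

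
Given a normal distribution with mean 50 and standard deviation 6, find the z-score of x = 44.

-1

Step 1: Recall the z-score formula: z = (x - mu) / sigma
Step 2: Substitute values: z = (44 - 50) / 6
Step 3: z = -6 / 6 = -1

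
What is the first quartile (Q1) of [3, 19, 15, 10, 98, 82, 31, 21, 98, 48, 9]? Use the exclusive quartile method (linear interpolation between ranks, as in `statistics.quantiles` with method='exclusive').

10

Step 1: Sort the data: [3, 9, 10, 15, 19, 21, 31, 48, 82, 98, 98]
Step 2: n = 11
Step 3: Using the exclusive quartile method:
  Q1 = 10
  Q2 (median) = 21
  Q3 = 82
  IQR = Q3 - Q1 = 82 - 10 = 72
Step 4: Q1 = 10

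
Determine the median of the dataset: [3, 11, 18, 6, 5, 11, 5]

6

Step 1: Sort the data in ascending order: [3, 5, 5, 6, 11, 11, 18]
Step 2: The number of values is n = 7.
Step 3: Since n is odd, the median is the middle value at position 4: 6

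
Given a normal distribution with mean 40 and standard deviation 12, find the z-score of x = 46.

0.5

Step 1: Recall the z-score formula: z = (x - mu) / sigma
Step 2: Substitute values: z = (46 - 40) / 12
Step 3: z = 6 / 12 = 0.5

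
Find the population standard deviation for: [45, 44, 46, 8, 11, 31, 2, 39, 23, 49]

16.726

Step 1: Compute the mean: 29.8
Step 2: Sum of squared deviations from the mean: 2797.6
Step 3: Population variance = 2797.6 / 10 = 279.76
Step 4: Standard deviation = sqrt(279.76) = 16.726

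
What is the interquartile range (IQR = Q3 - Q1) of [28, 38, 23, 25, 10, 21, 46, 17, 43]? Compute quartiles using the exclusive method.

21.5

Step 1: Sort the data: [10, 17, 21, 23, 25, 28, 38, 43, 46]
Step 2: n = 9
Step 3: Using the exclusive quartile method:
  Q1 = 19
  Q2 (median) = 25
  Q3 = 40.5
  IQR = Q3 - Q1 = 40.5 - 19 = 21.5
Step 4: IQR = 21.5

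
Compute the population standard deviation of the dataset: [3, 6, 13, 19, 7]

5.7131

Step 1: Compute the mean: 9.6
Step 2: Sum of squared deviations from the mean: 163.2
Step 3: Population variance = 163.2 / 5 = 32.64
Step 4: Standard deviation = sqrt(32.64) = 5.7131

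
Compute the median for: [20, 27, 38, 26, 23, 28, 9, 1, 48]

26

Step 1: Sort the data in ascending order: [1, 9, 20, 23, 26, 27, 28, 38, 48]
Step 2: The number of values is n = 9.
Step 3: Since n is odd, the median is the middle value at position 5: 26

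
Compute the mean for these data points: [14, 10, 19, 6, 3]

10.4

Step 1: Sum all values: 14 + 10 + 19 + 6 + 3 = 52
Step 2: Count the number of values: n = 5
Step 3: Mean = sum / n = 52 / 5 = 10.4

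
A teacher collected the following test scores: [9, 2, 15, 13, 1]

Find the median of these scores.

9

Step 1: Sort the data in ascending order: [1, 2, 9, 13, 15]
Step 2: The number of values is n = 5.
Step 3: Since n is odd, the median is the middle value at position 3: 9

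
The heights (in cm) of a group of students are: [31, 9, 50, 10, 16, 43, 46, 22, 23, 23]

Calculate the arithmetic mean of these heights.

27.3

Step 1: Sum all values: 31 + 9 + 50 + 10 + 16 + 43 + 46 + 22 + 23 + 23 = 273
Step 2: Count the number of values: n = 10
Step 3: Mean = sum / n = 273 / 10 = 27.3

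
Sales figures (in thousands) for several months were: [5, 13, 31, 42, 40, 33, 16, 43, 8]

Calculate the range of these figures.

38

Step 1: Identify the maximum value: max = 43
Step 2: Identify the minimum value: min = 5
Step 3: Range = max - min = 43 - 5 = 38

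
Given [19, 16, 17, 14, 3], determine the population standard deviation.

5.6356

Step 1: Compute the mean: 13.8
Step 2: Sum of squared deviations from the mean: 158.8
Step 3: Population variance = 158.8 / 5 = 31.76
Step 4: Standard deviation = sqrt(31.76) = 5.6356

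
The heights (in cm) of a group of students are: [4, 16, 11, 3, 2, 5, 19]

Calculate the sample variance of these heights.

46.2857

Step 1: Compute the mean: (4 + 16 + 11 + 3 + 2 + 5 + 19) / 7 = 8.5714
Step 2: Compute squared deviations from the mean:
  (4 - 8.5714)^2 = 20.898
  (16 - 8.5714)^2 = 55.1837
  (11 - 8.5714)^2 = 5.898
  (3 - 8.5714)^2 = 31.0408
  (2 - 8.5714)^2 = 43.1837
  (5 - 8.5714)^2 = 12.7551
  (19 - 8.5714)^2 = 108.7551
Step 3: Sum of squared deviations = 277.7143
Step 4: Sample variance = 277.7143 / 6 = 46.2857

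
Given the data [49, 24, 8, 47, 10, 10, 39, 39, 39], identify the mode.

39

Step 1: Count the frequency of each value:
  8: appears 1 time(s)
  10: appears 2 time(s)
  24: appears 1 time(s)
  39: appears 3 time(s)
  47: appears 1 time(s)
  49: appears 1 time(s)
Step 2: The value 39 appears most frequently (3 times).
Step 3: Mode = 39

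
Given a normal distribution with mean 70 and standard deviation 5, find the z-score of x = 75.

1

Step 1: Recall the z-score formula: z = (x - mu) / sigma
Step 2: Substitute values: z = (75 - 70) / 5
Step 3: z = 5 / 5 = 1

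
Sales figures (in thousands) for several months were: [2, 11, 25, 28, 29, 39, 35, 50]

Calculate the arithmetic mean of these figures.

27.375

Step 1: Sum all values: 2 + 11 + 25 + 28 + 29 + 39 + 35 + 50 = 219
Step 2: Count the number of values: n = 8
Step 3: Mean = sum / n = 219 / 8 = 27.375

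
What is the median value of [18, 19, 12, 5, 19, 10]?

15

Step 1: Sort the data in ascending order: [5, 10, 12, 18, 19, 19]
Step 2: The number of values is n = 6.
Step 3: Since n is even, the median is the average of positions 3 and 4:
  Median = (12 + 18) / 2 = 15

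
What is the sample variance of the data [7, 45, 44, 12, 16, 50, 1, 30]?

365.4107

Step 1: Compute the mean: (7 + 45 + 44 + 12 + 16 + 50 + 1 + 30) / 8 = 25.625
Step 2: Compute squared deviations from the mean:
  (7 - 25.625)^2 = 346.8906
  (45 - 25.625)^2 = 375.3906
  (44 - 25.625)^2 = 337.6406
  (12 - 25.625)^2 = 185.6406
  (16 - 25.625)^2 = 92.6406
  (50 - 25.625)^2 = 594.1406
  (1 - 25.625)^2 = 606.3906
  (30 - 25.625)^2 = 19.1406
Step 3: Sum of squared deviations = 2557.875
Step 4: Sample variance = 2557.875 / 7 = 365.4107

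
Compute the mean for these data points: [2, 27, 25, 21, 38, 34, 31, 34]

26.5

Step 1: Sum all values: 2 + 27 + 25 + 21 + 38 + 34 + 31 + 34 = 212
Step 2: Count the number of values: n = 8
Step 3: Mean = sum / n = 212 / 8 = 26.5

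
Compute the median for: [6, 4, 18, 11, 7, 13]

9

Step 1: Sort the data in ascending order: [4, 6, 7, 11, 13, 18]
Step 2: The number of values is n = 6.
Step 3: Since n is even, the median is the average of positions 3 and 4:
  Median = (7 + 11) / 2 = 9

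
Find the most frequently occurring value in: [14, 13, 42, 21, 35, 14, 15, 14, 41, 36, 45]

14

Step 1: Count the frequency of each value:
  13: appears 1 time(s)
  14: appears 3 time(s)
  15: appears 1 time(s)
  21: appears 1 time(s)
  35: appears 1 time(s)
  36: appears 1 time(s)
  41: appears 1 time(s)
  42: appears 1 time(s)
  45: appears 1 time(s)
Step 2: The value 14 appears most frequently (3 times).
Step 3: Mode = 14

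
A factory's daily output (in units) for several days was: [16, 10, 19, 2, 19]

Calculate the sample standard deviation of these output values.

7.2595

Step 1: Compute the mean: 13.2
Step 2: Sum of squared deviations from the mean: 210.8
Step 3: Sample variance = 210.8 / 4 = 52.7
Step 4: Standard deviation = sqrt(52.7) = 7.2595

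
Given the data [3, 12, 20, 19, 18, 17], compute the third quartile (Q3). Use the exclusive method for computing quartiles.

19.25

Step 1: Sort the data: [3, 12, 17, 18, 19, 20]
Step 2: n = 6
Step 3: Using the exclusive quartile method:
  Q1 = 9.75
  Q2 (median) = 17.5
  Q3 = 19.25
  IQR = Q3 - Q1 = 19.25 - 9.75 = 9.5
Step 4: Q3 = 19.25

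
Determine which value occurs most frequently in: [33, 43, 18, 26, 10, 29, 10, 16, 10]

10

Step 1: Count the frequency of each value:
  10: appears 3 time(s)
  16: appears 1 time(s)
  18: appears 1 time(s)
  26: appears 1 time(s)
  29: appears 1 time(s)
  33: appears 1 time(s)
  43: appears 1 time(s)
Step 2: The value 10 appears most frequently (3 times).
Step 3: Mode = 10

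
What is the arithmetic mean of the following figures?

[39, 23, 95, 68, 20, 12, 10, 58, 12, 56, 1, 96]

40.8333

Step 1: Sum all values: 39 + 23 + 95 + 68 + 20 + 12 + 10 + 58 + 12 + 56 + 1 + 96 = 490
Step 2: Count the number of values: n = 12
Step 3: Mean = sum / n = 490 / 12 = 40.8333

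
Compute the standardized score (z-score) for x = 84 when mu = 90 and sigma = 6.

-1

Step 1: Recall the z-score formula: z = (x - mu) / sigma
Step 2: Substitute values: z = (84 - 90) / 6
Step 3: z = -6 / 6 = -1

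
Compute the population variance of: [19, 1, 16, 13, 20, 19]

42.8889

Step 1: Compute the mean: (19 + 1 + 16 + 13 + 20 + 19) / 6 = 14.6667
Step 2: Compute squared deviations from the mean:
  (19 - 14.6667)^2 = 18.7778
  (1 - 14.6667)^2 = 186.7778
  (16 - 14.6667)^2 = 1.7778
  (13 - 14.6667)^2 = 2.7778
  (20 - 14.6667)^2 = 28.4444
  (19 - 14.6667)^2 = 18.7778
Step 3: Sum of squared deviations = 257.3333
Step 4: Population variance = 257.3333 / 6 = 42.8889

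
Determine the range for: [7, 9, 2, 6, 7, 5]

7

Step 1: Identify the maximum value: max = 9
Step 2: Identify the minimum value: min = 2
Step 3: Range = max - min = 9 - 2 = 7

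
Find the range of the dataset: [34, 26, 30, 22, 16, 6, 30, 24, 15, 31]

28

Step 1: Identify the maximum value: max = 34
Step 2: Identify the minimum value: min = 6
Step 3: Range = max - min = 34 - 6 = 28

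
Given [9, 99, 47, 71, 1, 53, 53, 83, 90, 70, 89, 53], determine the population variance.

867.4722

Step 1: Compute the mean: (9 + 99 + 47 + 71 + 1 + 53 + 53 + 83 + 90 + 70 + 89 + 53) / 12 = 59.8333
Step 2: Compute squared deviations from the mean:
  (9 - 59.8333)^2 = 2584.0278
  (99 - 59.8333)^2 = 1534.0278
  (47 - 59.8333)^2 = 164.6944
  (71 - 59.8333)^2 = 124.6944
  (1 - 59.8333)^2 = 3461.3611
  (53 - 59.8333)^2 = 46.6944
  (53 - 59.8333)^2 = 46.6944
  (83 - 59.8333)^2 = 536.6944
  (90 - 59.8333)^2 = 910.0278
  (70 - 59.8333)^2 = 103.3611
  (89 - 59.8333)^2 = 850.6944
  (53 - 59.8333)^2 = 46.6944
Step 3: Sum of squared deviations = 10409.6667
Step 4: Population variance = 10409.6667 / 12 = 867.4722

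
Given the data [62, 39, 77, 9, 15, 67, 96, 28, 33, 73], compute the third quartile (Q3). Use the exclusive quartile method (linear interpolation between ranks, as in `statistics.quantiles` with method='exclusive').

74

Step 1: Sort the data: [9, 15, 28, 33, 39, 62, 67, 73, 77, 96]
Step 2: n = 10
Step 3: Using the exclusive quartile method:
  Q1 = 24.75
  Q2 (median) = 50.5
  Q3 = 74
  IQR = Q3 - Q1 = 74 - 24.75 = 49.25
Step 4: Q3 = 74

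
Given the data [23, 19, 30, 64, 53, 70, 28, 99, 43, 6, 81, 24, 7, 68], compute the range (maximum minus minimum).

93

Step 1: Identify the maximum value: max = 99
Step 2: Identify the minimum value: min = 6
Step 3: Range = max - min = 99 - 6 = 93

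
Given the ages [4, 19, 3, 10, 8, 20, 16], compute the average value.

11.4286

Step 1: Sum all values: 4 + 19 + 3 + 10 + 8 + 20 + 16 = 80
Step 2: Count the number of values: n = 7
Step 3: Mean = sum / n = 80 / 7 = 11.4286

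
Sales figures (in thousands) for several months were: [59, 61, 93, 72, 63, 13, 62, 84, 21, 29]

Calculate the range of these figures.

80

Step 1: Identify the maximum value: max = 93
Step 2: Identify the minimum value: min = 13
Step 3: Range = max - min = 93 - 13 = 80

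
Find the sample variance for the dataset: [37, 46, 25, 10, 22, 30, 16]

151.2857

Step 1: Compute the mean: (37 + 46 + 25 + 10 + 22 + 30 + 16) / 7 = 26.5714
Step 2: Compute squared deviations from the mean:
  (37 - 26.5714)^2 = 108.7551
  (46 - 26.5714)^2 = 377.4694
  (25 - 26.5714)^2 = 2.4694
  (10 - 26.5714)^2 = 274.6122
  (22 - 26.5714)^2 = 20.898
  (30 - 26.5714)^2 = 11.7551
  (16 - 26.5714)^2 = 111.7551
Step 3: Sum of squared deviations = 907.7143
Step 4: Sample variance = 907.7143 / 6 = 151.2857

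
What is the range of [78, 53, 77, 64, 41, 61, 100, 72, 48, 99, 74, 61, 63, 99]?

59

Step 1: Identify the maximum value: max = 100
Step 2: Identify the minimum value: min = 41
Step 3: Range = max - min = 100 - 41 = 59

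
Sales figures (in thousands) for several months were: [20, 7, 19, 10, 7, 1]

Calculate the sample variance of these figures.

55.4667

Step 1: Compute the mean: (20 + 7 + 19 + 10 + 7 + 1) / 6 = 10.6667
Step 2: Compute squared deviations from the mean:
  (20 - 10.6667)^2 = 87.1111
  (7 - 10.6667)^2 = 13.4444
  (19 - 10.6667)^2 = 69.4444
  (10 - 10.6667)^2 = 0.4444
  (7 - 10.6667)^2 = 13.4444
  (1 - 10.6667)^2 = 93.4444
Step 3: Sum of squared deviations = 277.3333
Step 4: Sample variance = 277.3333 / 5 = 55.4667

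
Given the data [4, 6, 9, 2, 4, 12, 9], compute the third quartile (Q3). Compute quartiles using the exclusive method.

9

Step 1: Sort the data: [2, 4, 4, 6, 9, 9, 12]
Step 2: n = 7
Step 3: Using the exclusive quartile method:
  Q1 = 4
  Q2 (median) = 6
  Q3 = 9
  IQR = Q3 - Q1 = 9 - 4 = 5
Step 4: Q3 = 9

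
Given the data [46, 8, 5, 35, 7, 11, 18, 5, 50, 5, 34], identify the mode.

5

Step 1: Count the frequency of each value:
  5: appears 3 time(s)
  7: appears 1 time(s)
  8: appears 1 time(s)
  11: appears 1 time(s)
  18: appears 1 time(s)
  34: appears 1 time(s)
  35: appears 1 time(s)
  46: appears 1 time(s)
  50: appears 1 time(s)
Step 2: The value 5 appears most frequently (3 times).
Step 3: Mode = 5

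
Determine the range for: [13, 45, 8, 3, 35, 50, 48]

47

Step 1: Identify the maximum value: max = 50
Step 2: Identify the minimum value: min = 3
Step 3: Range = max - min = 50 - 3 = 47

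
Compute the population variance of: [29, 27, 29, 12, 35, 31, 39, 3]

127.2344

Step 1: Compute the mean: (29 + 27 + 29 + 12 + 35 + 31 + 39 + 3) / 8 = 25.625
Step 2: Compute squared deviations from the mean:
  (29 - 25.625)^2 = 11.3906
  (27 - 25.625)^2 = 1.8906
  (29 - 25.625)^2 = 11.3906
  (12 - 25.625)^2 = 185.6406
  (35 - 25.625)^2 = 87.8906
  (31 - 25.625)^2 = 28.8906
  (39 - 25.625)^2 = 178.8906
  (3 - 25.625)^2 = 511.8906
Step 3: Sum of squared deviations = 1017.875
Step 4: Population variance = 1017.875 / 8 = 127.2344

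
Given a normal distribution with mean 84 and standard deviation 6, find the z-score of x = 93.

1.5

Step 1: Recall the z-score formula: z = (x - mu) / sigma
Step 2: Substitute values: z = (93 - 84) / 6
Step 3: z = 9 / 6 = 1.5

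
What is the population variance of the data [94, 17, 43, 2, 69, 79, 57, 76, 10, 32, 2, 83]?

1042.8333

Step 1: Compute the mean: (94 + 17 + 43 + 2 + 69 + 79 + 57 + 76 + 10 + 32 + 2 + 83) / 12 = 47
Step 2: Compute squared deviations from the mean:
  (94 - 47)^2 = 2209
  (17 - 47)^2 = 900
  (43 - 47)^2 = 16
  (2 - 47)^2 = 2025
  (69 - 47)^2 = 484
  (79 - 47)^2 = 1024
  (57 - 47)^2 = 100
  (76 - 47)^2 = 841
  (10 - 47)^2 = 1369
  (32 - 47)^2 = 225
  (2 - 47)^2 = 2025
  (83 - 47)^2 = 1296
Step 3: Sum of squared deviations = 12514
Step 4: Population variance = 12514 / 12 = 1042.8333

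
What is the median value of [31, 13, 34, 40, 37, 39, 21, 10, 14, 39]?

32.5

Step 1: Sort the data in ascending order: [10, 13, 14, 21, 31, 34, 37, 39, 39, 40]
Step 2: The number of values is n = 10.
Step 3: Since n is even, the median is the average of positions 5 and 6:
  Median = (31 + 34) / 2 = 32.5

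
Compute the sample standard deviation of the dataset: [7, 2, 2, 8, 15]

5.3572

Step 1: Compute the mean: 6.8
Step 2: Sum of squared deviations from the mean: 114.8
Step 3: Sample variance = 114.8 / 4 = 28.7
Step 4: Standard deviation = sqrt(28.7) = 5.3572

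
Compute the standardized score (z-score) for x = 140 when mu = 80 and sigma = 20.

3

Step 1: Recall the z-score formula: z = (x - mu) / sigma
Step 2: Substitute values: z = (140 - 80) / 20
Step 3: z = 60 / 20 = 3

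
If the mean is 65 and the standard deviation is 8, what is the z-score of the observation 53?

-1.5

Step 1: Recall the z-score formula: z = (x - mu) / sigma
Step 2: Substitute values: z = (53 - 65) / 8
Step 3: z = -12 / 8 = -1.5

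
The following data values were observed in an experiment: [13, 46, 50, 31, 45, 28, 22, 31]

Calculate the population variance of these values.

144.4375

Step 1: Compute the mean: (13 + 46 + 50 + 31 + 45 + 28 + 22 + 31) / 8 = 33.25
Step 2: Compute squared deviations from the mean:
  (13 - 33.25)^2 = 410.0625
  (46 - 33.25)^2 = 162.5625
  (50 - 33.25)^2 = 280.5625
  (31 - 33.25)^2 = 5.0625
  (45 - 33.25)^2 = 138.0625
  (28 - 33.25)^2 = 27.5625
  (22 - 33.25)^2 = 126.5625
  (31 - 33.25)^2 = 5.0625
Step 3: Sum of squared deviations = 1155.5
Step 4: Population variance = 1155.5 / 8 = 144.4375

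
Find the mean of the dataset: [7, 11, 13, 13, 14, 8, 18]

12

Step 1: Sum all values: 7 + 11 + 13 + 13 + 14 + 8 + 18 = 84
Step 2: Count the number of values: n = 7
Step 3: Mean = sum / n = 84 / 7 = 12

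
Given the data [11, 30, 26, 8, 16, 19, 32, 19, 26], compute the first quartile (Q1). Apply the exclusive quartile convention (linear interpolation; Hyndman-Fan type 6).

13.5

Step 1: Sort the data: [8, 11, 16, 19, 19, 26, 26, 30, 32]
Step 2: n = 9
Step 3: Using the exclusive quartile method:
  Q1 = 13.5
  Q2 (median) = 19
  Q3 = 28
  IQR = Q3 - Q1 = 28 - 13.5 = 14.5
Step 4: Q1 = 13.5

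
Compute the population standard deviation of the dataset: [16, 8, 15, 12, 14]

2.8284

Step 1: Compute the mean: 13
Step 2: Sum of squared deviations from the mean: 40
Step 3: Population variance = 40 / 5 = 8
Step 4: Standard deviation = sqrt(8) = 2.8284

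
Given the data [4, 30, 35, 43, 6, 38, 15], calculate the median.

30

Step 1: Sort the data in ascending order: [4, 6, 15, 30, 35, 38, 43]
Step 2: The number of values is n = 7.
Step 3: Since n is odd, the median is the middle value at position 4: 30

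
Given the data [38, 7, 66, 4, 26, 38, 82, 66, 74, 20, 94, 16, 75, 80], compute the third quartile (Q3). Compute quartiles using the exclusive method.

76.25

Step 1: Sort the data: [4, 7, 16, 20, 26, 38, 38, 66, 66, 74, 75, 80, 82, 94]
Step 2: n = 14
Step 3: Using the exclusive quartile method:
  Q1 = 19
  Q2 (median) = 52
  Q3 = 76.25
  IQR = Q3 - Q1 = 76.25 - 19 = 57.25
Step 4: Q3 = 76.25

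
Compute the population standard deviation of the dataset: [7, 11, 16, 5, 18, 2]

5.7566

Step 1: Compute the mean: 9.8333
Step 2: Sum of squared deviations from the mean: 198.8333
Step 3: Population variance = 198.8333 / 6 = 33.1389
Step 4: Standard deviation = sqrt(33.1389) = 5.7566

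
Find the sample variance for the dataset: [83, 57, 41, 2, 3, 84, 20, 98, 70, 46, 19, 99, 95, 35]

1225.1429

Step 1: Compute the mean: (83 + 57 + 41 + 2 + 3 + 84 + 20 + 98 + 70 + 46 + 19 + 99 + 95 + 35) / 14 = 53.7143
Step 2: Compute squared deviations from the mean:
  (83 - 53.7143)^2 = 857.6531
  (57 - 53.7143)^2 = 10.7959
  (41 - 53.7143)^2 = 161.6531
  (2 - 53.7143)^2 = 2674.3673
  (3 - 53.7143)^2 = 2571.9388
  (84 - 53.7143)^2 = 917.2245
  (20 - 53.7143)^2 = 1136.6531
  (98 - 53.7143)^2 = 1961.2245
  (70 - 53.7143)^2 = 265.2245
  (46 - 53.7143)^2 = 59.5102
  (19 - 53.7143)^2 = 1205.0816
  (99 - 53.7143)^2 = 2050.7959
  (95 - 53.7143)^2 = 1704.5102
  (35 - 53.7143)^2 = 350.2245
Step 3: Sum of squared deviations = 15926.8571
Step 4: Sample variance = 15926.8571 / 13 = 1225.1429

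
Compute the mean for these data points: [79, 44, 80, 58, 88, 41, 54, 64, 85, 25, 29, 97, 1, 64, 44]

56.8667

Step 1: Sum all values: 79 + 44 + 80 + 58 + 88 + 41 + 54 + 64 + 85 + 25 + 29 + 97 + 1 + 64 + 44 = 853
Step 2: Count the number of values: n = 15
Step 3: Mean = sum / n = 853 / 15 = 56.8667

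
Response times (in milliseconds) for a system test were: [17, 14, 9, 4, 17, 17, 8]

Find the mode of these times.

17

Step 1: Count the frequency of each value:
  4: appears 1 time(s)
  8: appears 1 time(s)
  9: appears 1 time(s)
  14: appears 1 time(s)
  17: appears 3 time(s)
Step 2: The value 17 appears most frequently (3 times).
Step 3: Mode = 17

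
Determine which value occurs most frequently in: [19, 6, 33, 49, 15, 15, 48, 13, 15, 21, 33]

15

Step 1: Count the frequency of each value:
  6: appears 1 time(s)
  13: appears 1 time(s)
  15: appears 3 time(s)
  19: appears 1 time(s)
  21: appears 1 time(s)
  33: appears 2 time(s)
  48: appears 1 time(s)
  49: appears 1 time(s)
Step 2: The value 15 appears most frequently (3 times).
Step 3: Mode = 15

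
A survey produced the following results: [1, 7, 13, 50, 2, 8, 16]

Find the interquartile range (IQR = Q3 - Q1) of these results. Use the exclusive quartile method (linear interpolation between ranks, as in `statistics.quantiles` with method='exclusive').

14

Step 1: Sort the data: [1, 2, 7, 8, 13, 16, 50]
Step 2: n = 7
Step 3: Using the exclusive quartile method:
  Q1 = 2
  Q2 (median) = 8
  Q3 = 16
  IQR = Q3 - Q1 = 16 - 2 = 14
Step 4: IQR = 14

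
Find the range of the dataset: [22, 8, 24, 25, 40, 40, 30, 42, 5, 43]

38

Step 1: Identify the maximum value: max = 43
Step 2: Identify the minimum value: min = 5
Step 3: Range = max - min = 43 - 5 = 38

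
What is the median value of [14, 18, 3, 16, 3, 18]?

15

Step 1: Sort the data in ascending order: [3, 3, 14, 16, 18, 18]
Step 2: The number of values is n = 6.
Step 3: Since n is even, the median is the average of positions 3 and 4:
  Median = (14 + 16) / 2 = 15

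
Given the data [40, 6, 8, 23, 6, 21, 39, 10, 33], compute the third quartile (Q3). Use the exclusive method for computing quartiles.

36

Step 1: Sort the data: [6, 6, 8, 10, 21, 23, 33, 39, 40]
Step 2: n = 9
Step 3: Using the exclusive quartile method:
  Q1 = 7
  Q2 (median) = 21
  Q3 = 36
  IQR = Q3 - Q1 = 36 - 7 = 29
Step 4: Q3 = 36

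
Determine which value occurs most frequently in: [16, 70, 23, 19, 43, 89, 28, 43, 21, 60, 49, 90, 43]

43

Step 1: Count the frequency of each value:
  16: appears 1 time(s)
  19: appears 1 time(s)
  21: appears 1 time(s)
  23: appears 1 time(s)
  28: appears 1 time(s)
  43: appears 3 time(s)
  49: appears 1 time(s)
  60: appears 1 time(s)
  70: appears 1 time(s)
  89: appears 1 time(s)
  90: appears 1 time(s)
Step 2: The value 43 appears most frequently (3 times).
Step 3: Mode = 43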